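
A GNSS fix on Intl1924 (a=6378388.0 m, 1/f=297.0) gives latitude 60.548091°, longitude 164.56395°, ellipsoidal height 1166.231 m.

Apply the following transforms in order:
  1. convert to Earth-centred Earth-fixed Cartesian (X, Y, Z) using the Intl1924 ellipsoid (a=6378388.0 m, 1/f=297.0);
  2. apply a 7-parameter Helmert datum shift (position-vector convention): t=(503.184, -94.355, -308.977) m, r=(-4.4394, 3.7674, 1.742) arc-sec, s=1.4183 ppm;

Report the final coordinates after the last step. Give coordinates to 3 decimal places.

X=-3030773.299 m, Y=837030.017 m, Z=5531628.513 m

start: φ=60.548091°, λ=164.563950°, h=1166.231 m
→ ECEF (a=6378388.000, f=1/297.0): X=-3031366.1536, Y=837029.7239, Z=5531892.2921
→ Helmert 7p (PV): X=-3030773.2987, Y=837030.0168, Z=5531628.5133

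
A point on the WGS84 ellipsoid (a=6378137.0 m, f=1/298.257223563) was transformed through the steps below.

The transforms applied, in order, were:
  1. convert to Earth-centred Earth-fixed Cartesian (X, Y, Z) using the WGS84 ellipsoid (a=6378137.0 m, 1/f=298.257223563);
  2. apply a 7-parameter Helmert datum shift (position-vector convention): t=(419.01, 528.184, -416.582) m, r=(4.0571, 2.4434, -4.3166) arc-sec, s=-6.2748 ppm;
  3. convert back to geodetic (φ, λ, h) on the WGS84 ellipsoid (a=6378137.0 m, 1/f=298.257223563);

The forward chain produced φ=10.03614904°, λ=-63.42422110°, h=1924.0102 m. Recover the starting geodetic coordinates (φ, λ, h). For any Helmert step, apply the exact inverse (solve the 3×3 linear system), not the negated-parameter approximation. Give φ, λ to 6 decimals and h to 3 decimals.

start: φ=10.036149°, λ=-63.424221°, h=1924.010 m
→ ECEF (a=6378137.000, f=1/298.257223563): X=2810927.3111, Y=-5619224.1000, Z=1104521.2497
→ Helmert⁻¹: X=2810630.4520, Y=-5619706.9913, Z=1105088.5956
→ geod (Bowring, a=6378137.000): φ=10.04072700°, λ=-63.42861200°, h=2317.4050 m

φ=10.040727°, λ=-63.428612°, h=2317.405 m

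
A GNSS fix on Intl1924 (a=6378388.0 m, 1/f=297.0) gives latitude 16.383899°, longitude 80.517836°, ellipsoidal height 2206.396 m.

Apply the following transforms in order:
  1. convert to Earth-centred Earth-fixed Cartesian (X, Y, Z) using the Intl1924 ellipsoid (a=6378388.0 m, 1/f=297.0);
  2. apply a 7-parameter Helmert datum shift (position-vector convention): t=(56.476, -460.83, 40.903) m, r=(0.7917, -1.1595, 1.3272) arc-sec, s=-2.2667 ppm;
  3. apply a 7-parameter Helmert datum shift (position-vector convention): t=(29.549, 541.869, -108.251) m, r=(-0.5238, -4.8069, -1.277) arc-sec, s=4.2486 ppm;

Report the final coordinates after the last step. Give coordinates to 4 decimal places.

start: φ=16.383899°, λ=80.517836°, h=2206.396 m
→ ECEF (a=6378388.000, f=1/297.0): X=1008729.0186, Y=6039475.7940, Z=1788169.0988
→ Helmert 7p (PV): X=1008734.2955, Y=6039000.9015, Z=1788234.8001
→ Helmert 7p (PV): X=1008763.8441, Y=6039566.7238, Z=1788142.3190

X=1008763.8441 m, Y=6039566.7238 m, Z=1788142.3190 m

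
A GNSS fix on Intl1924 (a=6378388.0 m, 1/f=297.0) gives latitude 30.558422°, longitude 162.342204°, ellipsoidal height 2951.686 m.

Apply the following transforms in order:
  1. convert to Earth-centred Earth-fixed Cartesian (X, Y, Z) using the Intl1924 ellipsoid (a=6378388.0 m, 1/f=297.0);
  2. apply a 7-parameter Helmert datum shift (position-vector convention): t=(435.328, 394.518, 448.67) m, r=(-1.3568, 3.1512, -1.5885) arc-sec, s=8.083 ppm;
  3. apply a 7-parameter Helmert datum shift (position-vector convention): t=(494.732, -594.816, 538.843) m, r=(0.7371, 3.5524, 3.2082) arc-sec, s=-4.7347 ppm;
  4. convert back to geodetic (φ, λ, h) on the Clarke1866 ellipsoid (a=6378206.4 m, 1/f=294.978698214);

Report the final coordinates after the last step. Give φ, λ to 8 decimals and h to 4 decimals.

start: φ=30.558422°, λ=162.342204°, h=2951.686 m
→ ECEF (a=6378388.000, f=1/297.0): X=-5240698.3833, Y=1668267.7329, Z=3225380.9632
→ Helmert 7p (PV): X=-5240243.2919, Y=1668737.3124, Z=3225924.7952
→ Helmert 7p (PV): X=-5239694.1457, Y=1668041.5621, Z=3226544.5775
→ geod (Bowring, a=6378206.400): φ=30.57331269°, λ=162.34127559°, h=2879.7939 m

φ=30.57331269°, λ=162.34127559°, h=2879.7939 m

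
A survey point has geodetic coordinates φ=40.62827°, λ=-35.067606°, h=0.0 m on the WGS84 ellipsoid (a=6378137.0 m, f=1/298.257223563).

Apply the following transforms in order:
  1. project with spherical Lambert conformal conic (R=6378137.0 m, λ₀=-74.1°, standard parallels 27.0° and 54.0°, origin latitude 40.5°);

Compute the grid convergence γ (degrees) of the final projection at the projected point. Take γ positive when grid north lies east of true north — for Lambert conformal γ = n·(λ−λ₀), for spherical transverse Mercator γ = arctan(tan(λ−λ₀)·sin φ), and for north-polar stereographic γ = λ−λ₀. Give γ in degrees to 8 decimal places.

25.59190777

start: φ=40.628270°, λ=-35.067606°, h=0.000 m
→ into lcc (λ₀=-74.1°): φ=40.62827000°, λ−λ₀=39.03239400°
convergence γ = 25.59190777°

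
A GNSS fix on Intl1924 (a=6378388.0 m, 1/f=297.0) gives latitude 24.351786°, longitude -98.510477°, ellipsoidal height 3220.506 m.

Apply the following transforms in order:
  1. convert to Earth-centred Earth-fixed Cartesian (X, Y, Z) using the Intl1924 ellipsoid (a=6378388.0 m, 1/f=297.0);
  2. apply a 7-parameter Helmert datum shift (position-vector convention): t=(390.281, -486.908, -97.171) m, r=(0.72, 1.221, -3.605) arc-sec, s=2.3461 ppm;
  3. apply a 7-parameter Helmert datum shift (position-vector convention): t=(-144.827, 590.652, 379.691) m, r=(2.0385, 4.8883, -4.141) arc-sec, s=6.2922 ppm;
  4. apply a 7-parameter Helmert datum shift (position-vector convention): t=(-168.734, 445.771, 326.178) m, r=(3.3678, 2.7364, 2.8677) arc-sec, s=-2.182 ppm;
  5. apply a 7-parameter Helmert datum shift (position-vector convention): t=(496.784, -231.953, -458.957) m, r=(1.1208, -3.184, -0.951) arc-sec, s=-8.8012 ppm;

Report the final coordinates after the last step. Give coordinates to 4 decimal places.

X=-860399.3066 m, Y=-5752849.3848 m, Z=2615157.7464 m

start: φ=24.351786°, λ=-98.510477°, h=3220.506 m
→ ECEF (a=6378388.000, f=1/297.0): X=-860884.0086, Y=-5753112.8646, Z=2615192.6574
→ Helmert 7p (PV): X=-860580.8169, Y=-5753607.3526, Z=2615086.6358
→ Helmert 7p (PV): X=-860784.5940, Y=-5753061.4711, Z=2615446.3138
→ Helmert 7p (PV): X=-860836.7676, Y=-5752657.8181, Z=2615684.2712
→ Helmert 7p (PV): X=-860399.3066, Y=-5752849.3848, Z=2615157.7464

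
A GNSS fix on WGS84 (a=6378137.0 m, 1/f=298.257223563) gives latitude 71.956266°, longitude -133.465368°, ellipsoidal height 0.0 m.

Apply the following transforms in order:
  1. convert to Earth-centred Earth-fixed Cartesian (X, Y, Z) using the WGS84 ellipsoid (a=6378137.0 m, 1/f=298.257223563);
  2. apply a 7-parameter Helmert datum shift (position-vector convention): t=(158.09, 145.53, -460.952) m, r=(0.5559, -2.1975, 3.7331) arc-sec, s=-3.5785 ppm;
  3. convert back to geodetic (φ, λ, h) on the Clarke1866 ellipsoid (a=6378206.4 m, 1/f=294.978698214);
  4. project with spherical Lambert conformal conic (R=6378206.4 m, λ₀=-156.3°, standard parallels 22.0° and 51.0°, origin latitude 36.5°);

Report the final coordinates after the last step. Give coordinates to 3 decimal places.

E=978046.653 m, N=4250931.814 m

start: φ=71.956266°, λ=-133.465368°, h=0.000 m
→ ECEF (a=6378137.000, f=1/298.257223563): X=-1363165.9723, Y=-1438217.2363, Z=6042176.4667
→ Helmert 7p (PV): X=-1363041.3464, Y=-1438107.5150, Z=6041675.4939
→ geod (Bowring, a=6378206.400): φ=71.95754380°, λ=-133.46493503°, h=-381.9360 m
→ lcc (R=6378206.4, λ₀=-156.3°): E=978046.6534, N=4250931.8137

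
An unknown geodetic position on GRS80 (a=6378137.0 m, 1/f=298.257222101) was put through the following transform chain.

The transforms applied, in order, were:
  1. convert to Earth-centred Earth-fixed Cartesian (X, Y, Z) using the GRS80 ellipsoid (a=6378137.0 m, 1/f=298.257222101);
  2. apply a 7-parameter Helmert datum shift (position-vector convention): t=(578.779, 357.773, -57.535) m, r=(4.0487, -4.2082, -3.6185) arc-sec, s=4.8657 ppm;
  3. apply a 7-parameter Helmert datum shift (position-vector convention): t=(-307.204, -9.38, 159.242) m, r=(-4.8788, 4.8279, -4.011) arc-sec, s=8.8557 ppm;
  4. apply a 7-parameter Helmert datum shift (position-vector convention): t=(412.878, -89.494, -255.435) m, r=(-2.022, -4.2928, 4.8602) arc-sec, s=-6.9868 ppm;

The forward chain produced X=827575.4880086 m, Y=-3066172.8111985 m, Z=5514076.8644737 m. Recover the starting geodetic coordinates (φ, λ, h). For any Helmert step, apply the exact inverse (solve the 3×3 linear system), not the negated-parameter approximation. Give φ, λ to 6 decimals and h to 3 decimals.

φ=60.224968°, λ=-74.906513°, h=1347.428 m

start: X=827575.4880, Y=-3066172.8112, Z=5514076.8645 m
→ Helmert⁻¹: X=827210.9057, Y=-3066178.2875, Z=5514323.5538
→ Helmert⁻¹: X=827441.3437, Y=-3066256.0890, Z=5514062.3213
→ Helmert⁻¹: X=827024.8356, Y=-3066476.1973, Z=5514136.3443
→ geod (Bowring, a=6378137.000): φ=60.22496800°, λ=-74.90651300°, h=1347.4280 m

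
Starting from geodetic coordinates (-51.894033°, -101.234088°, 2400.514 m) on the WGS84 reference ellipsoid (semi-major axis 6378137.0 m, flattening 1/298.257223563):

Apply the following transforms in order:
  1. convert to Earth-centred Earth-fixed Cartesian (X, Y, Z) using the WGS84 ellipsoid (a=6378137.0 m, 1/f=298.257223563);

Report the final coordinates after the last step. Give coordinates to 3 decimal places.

start: φ=-51.894033°, λ=-101.234088°, h=2400.514 m
→ ECEF (a=6378137.000, f=1/298.257223563): X=-768698.2335, Y=-3870123.8439, Z=-4997424.6580

X=-768698.234 m, Y=-3870123.844 m, Z=-4997424.658 m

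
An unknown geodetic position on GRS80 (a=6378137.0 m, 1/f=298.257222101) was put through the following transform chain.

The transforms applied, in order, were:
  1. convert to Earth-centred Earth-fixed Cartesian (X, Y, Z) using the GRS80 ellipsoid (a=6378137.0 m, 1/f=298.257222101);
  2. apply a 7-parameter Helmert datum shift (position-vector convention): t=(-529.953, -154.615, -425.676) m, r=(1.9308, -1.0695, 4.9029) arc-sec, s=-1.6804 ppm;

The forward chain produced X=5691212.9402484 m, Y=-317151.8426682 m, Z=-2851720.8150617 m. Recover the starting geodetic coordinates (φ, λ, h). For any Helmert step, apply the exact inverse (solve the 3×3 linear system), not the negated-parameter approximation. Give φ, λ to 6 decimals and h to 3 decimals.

φ=-26.727748°, λ=-3.189389°, h=47.460 m

start: X=5691212.9402, Y=-317151.8427, Z=-2851720.8151 m
→ Helmert⁻¹: X=5691730.1344, Y=-317159.7430, Z=-2851326.4736
→ geod (Bowring, a=6378137.000): φ=-26.72774800°, λ=-3.18938900°, h=47.4600 m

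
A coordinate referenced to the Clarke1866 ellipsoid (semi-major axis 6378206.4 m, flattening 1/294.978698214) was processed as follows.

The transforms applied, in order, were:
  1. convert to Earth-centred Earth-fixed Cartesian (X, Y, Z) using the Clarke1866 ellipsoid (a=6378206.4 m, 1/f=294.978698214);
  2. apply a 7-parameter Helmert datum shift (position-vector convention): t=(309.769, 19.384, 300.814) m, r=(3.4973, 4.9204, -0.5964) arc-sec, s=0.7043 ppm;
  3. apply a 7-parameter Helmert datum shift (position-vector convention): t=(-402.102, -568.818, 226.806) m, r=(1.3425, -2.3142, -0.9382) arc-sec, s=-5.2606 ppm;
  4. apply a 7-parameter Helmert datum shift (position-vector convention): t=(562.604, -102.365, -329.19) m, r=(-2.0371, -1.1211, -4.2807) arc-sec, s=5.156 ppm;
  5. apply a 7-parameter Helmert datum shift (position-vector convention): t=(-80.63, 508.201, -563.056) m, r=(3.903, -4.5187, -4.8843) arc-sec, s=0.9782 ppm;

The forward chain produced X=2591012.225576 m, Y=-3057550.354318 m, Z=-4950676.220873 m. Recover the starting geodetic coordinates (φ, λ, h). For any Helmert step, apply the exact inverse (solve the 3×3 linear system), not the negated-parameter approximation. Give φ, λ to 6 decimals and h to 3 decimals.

φ=-51.198315°, λ=-49.723810°, h=3910.113 m

start: X=2591012.2256, Y=-3057550.3543, Z=-4950676.2209 m
→ Helmert⁻¹: X=2591054.2924, Y=-3058087.8757, Z=-4950107.2196
→ Helmert⁻¹: X=2590514.8897, Y=-3057867.0969, Z=-4949796.7887
→ Helmert⁻¹: X=2590888.9904, Y=-3057334.7955, Z=-4950058.8045
→ Helmert⁻¹: X=2590704.3241, Y=-3057428.4687, Z=-4950242.4914
→ geod (Bowring, a=6378206.400): φ=-51.19831500°, λ=-49.72381000°, h=3910.1130 m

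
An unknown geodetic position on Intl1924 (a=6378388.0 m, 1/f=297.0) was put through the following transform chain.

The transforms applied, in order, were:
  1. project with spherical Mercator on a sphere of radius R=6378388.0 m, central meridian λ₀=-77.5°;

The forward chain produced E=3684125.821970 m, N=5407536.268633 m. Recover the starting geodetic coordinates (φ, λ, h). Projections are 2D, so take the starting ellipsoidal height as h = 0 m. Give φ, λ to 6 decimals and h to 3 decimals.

φ=43.623252°, λ=-44.406237°, h=0.000 m

start: E=3684125.8220, N=5407536.2686 m
→ merc⁻¹: φ=43.62325200°, λ=-44.40623700°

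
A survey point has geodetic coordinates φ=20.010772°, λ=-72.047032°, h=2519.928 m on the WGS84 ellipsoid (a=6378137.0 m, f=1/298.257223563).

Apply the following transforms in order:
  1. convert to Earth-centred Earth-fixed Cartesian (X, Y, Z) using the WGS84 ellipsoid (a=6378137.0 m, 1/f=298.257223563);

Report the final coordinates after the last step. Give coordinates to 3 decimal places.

start: φ=20.010772°, λ=-72.047032°, h=2519.928 m
→ ECEF (a=6378137.000, f=1/298.257223563): X=1848737.9310, Y=-5705762.6547, Z=2169679.6511

X=1848737.931 m, Y=-5705762.655 m, Z=2169679.651 m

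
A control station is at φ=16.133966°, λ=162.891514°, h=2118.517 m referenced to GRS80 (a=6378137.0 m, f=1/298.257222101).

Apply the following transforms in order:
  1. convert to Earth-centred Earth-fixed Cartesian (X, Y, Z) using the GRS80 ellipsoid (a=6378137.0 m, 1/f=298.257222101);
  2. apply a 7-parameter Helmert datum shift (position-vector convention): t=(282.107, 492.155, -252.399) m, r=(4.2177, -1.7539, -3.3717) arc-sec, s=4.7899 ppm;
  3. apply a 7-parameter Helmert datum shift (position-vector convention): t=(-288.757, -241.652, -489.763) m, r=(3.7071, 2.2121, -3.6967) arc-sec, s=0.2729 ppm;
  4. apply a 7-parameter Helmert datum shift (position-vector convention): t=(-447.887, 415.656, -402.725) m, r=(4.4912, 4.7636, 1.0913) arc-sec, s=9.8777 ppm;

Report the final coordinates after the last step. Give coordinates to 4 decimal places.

start: φ=16.133966°, λ=162.891514°, h=2118.517 m
→ ECEF (a=6378137.000, f=1/298.257222101): X=-5859270.5437, Y=1803496.9676, Z=1761562.2309
→ Helmert 7p (PV): X=-5859002.0000, Y=1804057.5194, Z=1761305.3252
→ Helmert 7p (PV): X=-5859241.1342, Y=1803889.7103, Z=1760911.3016
→ Helmert 7p (PV): X=-5859715.7731, Y=1804253.8420, Z=1760700.5666

X=-5859715.7731 m, Y=1804253.8420 m, Z=1760700.5666 m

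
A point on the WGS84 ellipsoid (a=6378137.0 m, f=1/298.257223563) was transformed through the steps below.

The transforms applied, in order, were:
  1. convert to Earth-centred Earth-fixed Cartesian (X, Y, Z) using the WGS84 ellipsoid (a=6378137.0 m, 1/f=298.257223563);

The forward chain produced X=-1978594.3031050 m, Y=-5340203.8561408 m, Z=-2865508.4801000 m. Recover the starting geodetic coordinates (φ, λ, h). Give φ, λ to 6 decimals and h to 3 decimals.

start: X=-1978594.3031, Y=-5340203.8561, Z=-2865508.4801 m
→ geod (Bowring, a=6378137.000): φ=-26.86475200°, λ=-110.33012800°, h=1445.8870 m

φ=-26.864752°, λ=-110.330128°, h=1445.887 m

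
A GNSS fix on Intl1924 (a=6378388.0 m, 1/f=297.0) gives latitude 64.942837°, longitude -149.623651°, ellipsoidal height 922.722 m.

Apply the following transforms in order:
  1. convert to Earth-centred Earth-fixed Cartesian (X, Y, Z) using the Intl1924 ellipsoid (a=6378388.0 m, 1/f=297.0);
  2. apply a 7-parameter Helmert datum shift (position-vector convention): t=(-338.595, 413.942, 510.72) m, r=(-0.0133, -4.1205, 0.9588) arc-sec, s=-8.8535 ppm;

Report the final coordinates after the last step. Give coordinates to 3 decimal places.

X=-2337768.264 m, Y=-1369598.062 m, Z=5756392.294 m

start: φ=64.942837°, λ=-149.623651°, h=922.722 m
→ ECEF (a=6378388.000, f=1/297.0): X=-2337341.7463, Y=-1370013.6398, Z=5755979.1378
→ Helmert 7p (PV): X=-2337768.2641, Y=-1369598.0621, Z=5756392.2935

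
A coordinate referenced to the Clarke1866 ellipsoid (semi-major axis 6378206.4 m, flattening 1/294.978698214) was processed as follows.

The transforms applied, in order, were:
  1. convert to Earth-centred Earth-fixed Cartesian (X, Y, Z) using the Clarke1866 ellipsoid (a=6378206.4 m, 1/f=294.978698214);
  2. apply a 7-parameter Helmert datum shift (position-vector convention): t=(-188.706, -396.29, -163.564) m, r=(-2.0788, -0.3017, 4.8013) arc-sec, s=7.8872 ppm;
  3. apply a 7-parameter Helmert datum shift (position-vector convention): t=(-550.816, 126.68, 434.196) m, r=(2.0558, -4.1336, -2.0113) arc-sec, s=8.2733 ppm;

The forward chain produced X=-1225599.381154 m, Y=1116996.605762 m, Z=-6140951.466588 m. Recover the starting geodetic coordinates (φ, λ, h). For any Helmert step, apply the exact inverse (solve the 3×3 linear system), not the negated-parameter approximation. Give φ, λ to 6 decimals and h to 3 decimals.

φ=-74.989274°, λ=137.632513°, h=2918.475 m

start: X=-1225599.3812, Y=1116996.6058, Z=-6140951.4666 m
→ Helmert⁻¹: X=-1225172.3936, Y=1116787.5296, Z=-6141321.4315
→ Helmert⁻¹: X=-1224957.0014, Y=1117265.4138, Z=-6141096.3795
→ geod (Bowring, a=6378206.400): φ=-74.98927400°, λ=137.63251300°, h=2918.4750 m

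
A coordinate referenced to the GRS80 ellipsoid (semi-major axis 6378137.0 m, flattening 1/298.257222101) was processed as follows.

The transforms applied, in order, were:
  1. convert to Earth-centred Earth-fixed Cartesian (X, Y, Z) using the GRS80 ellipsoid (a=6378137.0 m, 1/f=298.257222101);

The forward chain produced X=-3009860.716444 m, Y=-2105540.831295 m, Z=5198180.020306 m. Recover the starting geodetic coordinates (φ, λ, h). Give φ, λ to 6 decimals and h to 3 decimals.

start: X=-3009860.7164, Y=-2105540.8313, Z=5198180.0203 m
→ geod (Bowring, a=6378137.000): φ=54.93472800°, λ=-145.02538000°, h=1182.2240 m

φ=54.934728°, λ=-145.025380°, h=1182.224 m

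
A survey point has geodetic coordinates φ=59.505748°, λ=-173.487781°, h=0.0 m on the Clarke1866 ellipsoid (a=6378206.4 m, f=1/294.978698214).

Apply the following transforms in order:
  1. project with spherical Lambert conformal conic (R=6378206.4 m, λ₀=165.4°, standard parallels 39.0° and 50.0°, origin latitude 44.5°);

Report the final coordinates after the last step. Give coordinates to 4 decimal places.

start: φ=59.505748°, λ=-173.487781°, h=0.000 m
→ lcc (R=6378206.4, λ₀=165.4°): E=1219466.9421, N=1841857.4830

E=1219466.9421 m, N=1841857.4830 m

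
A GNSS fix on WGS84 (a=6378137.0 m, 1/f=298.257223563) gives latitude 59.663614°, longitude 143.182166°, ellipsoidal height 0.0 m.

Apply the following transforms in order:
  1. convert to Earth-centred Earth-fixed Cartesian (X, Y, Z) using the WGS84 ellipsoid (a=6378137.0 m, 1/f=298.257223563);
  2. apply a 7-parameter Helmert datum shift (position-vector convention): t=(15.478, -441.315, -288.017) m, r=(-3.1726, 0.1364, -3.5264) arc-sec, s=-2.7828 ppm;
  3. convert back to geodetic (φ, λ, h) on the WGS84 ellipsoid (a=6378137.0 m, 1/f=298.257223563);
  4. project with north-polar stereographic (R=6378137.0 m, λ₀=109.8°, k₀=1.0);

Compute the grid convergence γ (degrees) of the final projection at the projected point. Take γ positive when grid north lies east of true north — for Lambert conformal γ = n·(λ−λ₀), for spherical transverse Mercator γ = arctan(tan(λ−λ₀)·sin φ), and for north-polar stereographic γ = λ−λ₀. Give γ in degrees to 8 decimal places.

start: φ=59.663614°, λ=143.182166°, h=0.000 m
→ ECEF (a=6378137.000, f=1/298.257223563): X=-2585363.7340, Y=1935354.5594, Z=5481643.6834
→ Helmert 7p (PV): X=-2585304.3489, Y=1935036.3732, Z=5481312.3537
→ geod (Bowring, a=6378137.000): φ=59.66395735°, λ=143.18605403°, h=-406.2780 m
→ into stereo (λ₀=109.8°): φ=59.66395735°, λ−λ₀=33.38605403°
convergence γ = 33.38605403°

33.38605403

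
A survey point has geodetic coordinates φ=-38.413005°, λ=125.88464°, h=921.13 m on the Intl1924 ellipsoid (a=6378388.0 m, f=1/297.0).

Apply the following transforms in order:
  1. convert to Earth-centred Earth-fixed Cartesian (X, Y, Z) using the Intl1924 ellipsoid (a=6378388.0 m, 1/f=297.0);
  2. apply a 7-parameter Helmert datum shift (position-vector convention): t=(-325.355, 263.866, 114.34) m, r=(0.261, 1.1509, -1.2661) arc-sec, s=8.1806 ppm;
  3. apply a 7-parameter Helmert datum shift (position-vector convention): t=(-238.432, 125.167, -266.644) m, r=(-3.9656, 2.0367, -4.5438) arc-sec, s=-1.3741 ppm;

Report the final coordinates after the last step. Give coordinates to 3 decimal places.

X=-2934249.557 m, Y=4055490.710 m, Z=-3942310.653 m

start: φ=-38.413005°, λ=125.884640°, h=921.130 m
→ ECEF (a=6378388.000, f=1/297.0): X=-2933719.1090, Y=4055062.2336, Z=-3942104.0214
→ Helmert 7p (PV): X=-2934065.5686, Y=4055382.2687, Z=-3942000.4295
→ Helmert 7p (PV): X=-2934249.5572, Y=4055490.7096, Z=-3942310.6531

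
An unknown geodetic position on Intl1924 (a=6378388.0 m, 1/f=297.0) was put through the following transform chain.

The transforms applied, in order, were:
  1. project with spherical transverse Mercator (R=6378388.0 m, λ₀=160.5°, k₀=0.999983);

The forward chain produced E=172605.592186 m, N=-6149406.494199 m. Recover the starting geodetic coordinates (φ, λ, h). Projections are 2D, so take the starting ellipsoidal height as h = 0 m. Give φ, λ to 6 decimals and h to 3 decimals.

φ=-55.209614°, λ=163.217800°, h=0.000 m

start: E=172605.5922, N=-6149406.4942 m
→ tm⁻¹: φ=-55.20961400°, λ=163.21780000°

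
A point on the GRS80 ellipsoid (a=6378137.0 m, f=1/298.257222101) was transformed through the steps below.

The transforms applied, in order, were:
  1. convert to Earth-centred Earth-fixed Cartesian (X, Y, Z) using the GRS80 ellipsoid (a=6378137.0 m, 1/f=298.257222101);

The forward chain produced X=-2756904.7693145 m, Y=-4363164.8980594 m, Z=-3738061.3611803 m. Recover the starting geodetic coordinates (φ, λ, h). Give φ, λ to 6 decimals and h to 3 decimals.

φ=-36.097482°, λ=-122.287111°, h=1908.291 m

start: X=-2756904.7693, Y=-4363164.8981, Z=-3738061.3612 m
→ geod (Bowring, a=6378137.000): φ=-36.09748200°, λ=-122.28711100°, h=1908.2910 m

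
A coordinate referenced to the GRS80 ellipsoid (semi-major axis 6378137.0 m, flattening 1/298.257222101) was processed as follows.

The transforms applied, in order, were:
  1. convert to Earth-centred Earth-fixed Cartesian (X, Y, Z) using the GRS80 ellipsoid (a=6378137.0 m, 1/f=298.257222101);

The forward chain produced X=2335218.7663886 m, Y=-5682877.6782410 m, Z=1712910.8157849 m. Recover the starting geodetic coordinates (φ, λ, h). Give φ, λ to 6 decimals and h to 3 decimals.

start: X=2335218.7664, Y=-5682877.6782, Z=1712910.8158 m
→ geod (Bowring, a=6378137.000): φ=15.67804800°, λ=-67.66116700°, h=1688.8360 m

φ=15.678048°, λ=-67.661167°, h=1688.836 m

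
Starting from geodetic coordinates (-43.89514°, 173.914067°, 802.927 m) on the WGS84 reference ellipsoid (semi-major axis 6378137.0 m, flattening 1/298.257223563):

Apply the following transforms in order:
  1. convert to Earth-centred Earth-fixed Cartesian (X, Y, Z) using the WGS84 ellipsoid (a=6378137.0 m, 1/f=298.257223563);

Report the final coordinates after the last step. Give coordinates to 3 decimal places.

start: φ=-43.895140°, λ=173.914067°, h=802.927 m
→ ECEF (a=6378137.000, f=1/298.257223563): X=-4578191.9076, Y=488130.7473, Z=-4400259.7969

X=-4578191.908 m, Y=488130.747 m, Z=-4400259.797 m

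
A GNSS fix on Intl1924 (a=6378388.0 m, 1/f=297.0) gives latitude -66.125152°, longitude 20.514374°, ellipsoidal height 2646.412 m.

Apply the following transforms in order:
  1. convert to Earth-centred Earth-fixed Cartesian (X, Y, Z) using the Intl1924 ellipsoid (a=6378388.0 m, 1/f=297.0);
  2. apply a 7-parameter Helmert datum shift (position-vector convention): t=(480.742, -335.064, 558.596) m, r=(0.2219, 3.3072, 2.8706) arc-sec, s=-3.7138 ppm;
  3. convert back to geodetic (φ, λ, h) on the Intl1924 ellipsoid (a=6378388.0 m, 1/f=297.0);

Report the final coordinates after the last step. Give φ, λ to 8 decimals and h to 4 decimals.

start: φ=-66.125152°, λ=20.514374°, h=2646.412 m
→ ECEF (a=6378388.000, f=1/297.0): X=2425704.6184, Y=907627.4726, Z=-5812162.0652
→ Helmert 7p (PV): X=2426070.5299, Y=907329.0491, Z=-5811619.8006
→ geod (Bowring, a=6378388.000): φ=-66.12123230°, λ=20.50535488°, h=2246.9554 m

φ=-66.12123230°, λ=20.50535488°, h=2246.9554 m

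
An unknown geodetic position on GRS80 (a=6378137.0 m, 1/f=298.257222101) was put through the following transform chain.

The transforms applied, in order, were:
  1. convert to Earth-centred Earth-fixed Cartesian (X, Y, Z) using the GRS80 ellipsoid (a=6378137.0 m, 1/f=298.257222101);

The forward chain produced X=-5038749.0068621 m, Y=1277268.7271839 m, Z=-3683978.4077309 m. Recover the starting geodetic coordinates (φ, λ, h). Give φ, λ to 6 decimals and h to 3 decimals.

start: X=-5038749.0069, Y=1277268.7272, Z=-3683978.4077 m
→ geod (Bowring, a=6378137.000): φ=-35.50749300°, λ=165.77575200°, h=230.1070 m

φ=-35.507493°, λ=165.775752°, h=230.107 m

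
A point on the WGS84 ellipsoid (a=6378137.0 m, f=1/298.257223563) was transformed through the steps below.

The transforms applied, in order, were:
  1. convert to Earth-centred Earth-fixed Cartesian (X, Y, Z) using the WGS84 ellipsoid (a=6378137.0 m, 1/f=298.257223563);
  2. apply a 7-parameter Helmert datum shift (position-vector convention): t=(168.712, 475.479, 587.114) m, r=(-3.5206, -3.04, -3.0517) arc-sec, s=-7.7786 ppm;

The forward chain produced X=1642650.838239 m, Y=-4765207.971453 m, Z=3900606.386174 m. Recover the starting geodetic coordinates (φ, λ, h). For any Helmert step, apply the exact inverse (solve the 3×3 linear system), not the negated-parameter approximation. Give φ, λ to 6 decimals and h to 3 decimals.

φ=37.913996°, λ=-70.982384°, h=3298.576 m

start: X=1642650.8382, Y=-4765207.9715, Z=3900606.3862 m
→ Helmert⁻¹: X=1642622.8910, Y=-4765762.7840, Z=3899944.0559
→ geod (Bowring, a=6378137.000): φ=37.91399600°, λ=-70.98238400°, h=3298.5760 m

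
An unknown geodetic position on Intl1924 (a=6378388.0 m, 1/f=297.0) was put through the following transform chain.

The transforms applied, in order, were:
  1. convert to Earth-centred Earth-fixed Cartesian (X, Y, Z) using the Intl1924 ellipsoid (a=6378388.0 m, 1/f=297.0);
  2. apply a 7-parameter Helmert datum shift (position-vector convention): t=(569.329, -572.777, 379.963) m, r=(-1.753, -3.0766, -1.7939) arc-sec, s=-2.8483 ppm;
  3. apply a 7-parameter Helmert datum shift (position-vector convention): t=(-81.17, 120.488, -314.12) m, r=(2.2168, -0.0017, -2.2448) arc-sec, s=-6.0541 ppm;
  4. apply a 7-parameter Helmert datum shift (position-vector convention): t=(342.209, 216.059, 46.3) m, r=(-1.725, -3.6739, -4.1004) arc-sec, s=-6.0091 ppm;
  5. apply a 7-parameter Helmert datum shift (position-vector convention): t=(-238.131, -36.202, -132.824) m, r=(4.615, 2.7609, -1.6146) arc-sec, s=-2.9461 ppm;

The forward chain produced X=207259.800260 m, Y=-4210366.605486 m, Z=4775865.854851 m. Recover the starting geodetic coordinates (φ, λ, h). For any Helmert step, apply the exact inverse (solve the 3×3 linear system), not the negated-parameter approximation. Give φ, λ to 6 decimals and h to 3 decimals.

φ=48.761027°, λ=-87.185671°, h=3809.002 m

start: X=207259.8003, Y=-4210366.6055, Z=4775865.8549 m
→ Helmert⁻¹: X=207467.5702, Y=-4210234.3222, Z=4776109.7269
→ Helmert⁻¹: X=207295.3768, Y=-4210511.5037, Z=4776053.2220
→ Helmert⁻¹: X=207423.6661, Y=-4210603.8920, Z=4776441.5099
→ Helmert⁻¹: X=206962.7800, Y=-4210081.8970, Z=4776036.2830
→ geod (Bowring, a=6378388.000): φ=48.76102700°, λ=-87.18567100°, h=3809.0020 m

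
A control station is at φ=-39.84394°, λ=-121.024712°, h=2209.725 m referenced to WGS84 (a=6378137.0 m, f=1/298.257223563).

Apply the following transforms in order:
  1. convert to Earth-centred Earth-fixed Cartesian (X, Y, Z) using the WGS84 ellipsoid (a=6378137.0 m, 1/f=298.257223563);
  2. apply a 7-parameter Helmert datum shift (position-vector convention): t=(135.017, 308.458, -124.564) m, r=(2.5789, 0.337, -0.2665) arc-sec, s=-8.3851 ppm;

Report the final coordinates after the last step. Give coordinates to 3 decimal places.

start: φ=-39.843940°, λ=-121.024712°, h=2209.725 m
→ ECEF (a=6378137.000, f=1/298.257223563): X=-2528345.1010, Y=-4203764.8674, Z=-4066112.2993
→ Helmert 7p (PV): X=-2528200.9582, Y=-4203367.0561, Z=-4066251.1964

X=-2528200.958 m, Y=-4203367.056 m, Z=-4066251.196 m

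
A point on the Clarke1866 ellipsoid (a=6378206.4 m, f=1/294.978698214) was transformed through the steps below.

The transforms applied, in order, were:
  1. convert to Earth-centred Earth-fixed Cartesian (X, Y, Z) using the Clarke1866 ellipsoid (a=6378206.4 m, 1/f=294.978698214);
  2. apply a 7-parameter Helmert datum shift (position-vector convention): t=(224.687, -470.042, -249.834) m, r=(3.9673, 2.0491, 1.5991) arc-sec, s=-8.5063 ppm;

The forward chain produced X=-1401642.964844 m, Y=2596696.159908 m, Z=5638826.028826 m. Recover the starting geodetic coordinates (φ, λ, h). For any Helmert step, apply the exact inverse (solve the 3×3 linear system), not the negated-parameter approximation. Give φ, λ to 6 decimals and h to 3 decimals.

start: X=-1401642.9648, Y=2596696.1599, Z=5638826.0288 m
→ Helmert⁻¹: X=-1401915.4608, Y=2597307.6247, Z=5639059.9472
→ geod (Bowring, a=6378206.400): φ=62.53176000°, λ=118.35827400°, h=3560.8080 m

φ=62.531760°, λ=118.358274°, h=3560.808 m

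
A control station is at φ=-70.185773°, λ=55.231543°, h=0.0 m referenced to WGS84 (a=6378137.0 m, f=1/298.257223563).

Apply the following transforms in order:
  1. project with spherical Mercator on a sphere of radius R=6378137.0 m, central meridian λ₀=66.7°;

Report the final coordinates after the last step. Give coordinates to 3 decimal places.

start: φ=-70.185773°, λ=55.231543°, h=0.000 m
→ merc (R=6378137.0, λ₀=66.7°): E=-1276662.7934, N=-11129451.4257

E=-1276662.793 m, N=-11129451.426 m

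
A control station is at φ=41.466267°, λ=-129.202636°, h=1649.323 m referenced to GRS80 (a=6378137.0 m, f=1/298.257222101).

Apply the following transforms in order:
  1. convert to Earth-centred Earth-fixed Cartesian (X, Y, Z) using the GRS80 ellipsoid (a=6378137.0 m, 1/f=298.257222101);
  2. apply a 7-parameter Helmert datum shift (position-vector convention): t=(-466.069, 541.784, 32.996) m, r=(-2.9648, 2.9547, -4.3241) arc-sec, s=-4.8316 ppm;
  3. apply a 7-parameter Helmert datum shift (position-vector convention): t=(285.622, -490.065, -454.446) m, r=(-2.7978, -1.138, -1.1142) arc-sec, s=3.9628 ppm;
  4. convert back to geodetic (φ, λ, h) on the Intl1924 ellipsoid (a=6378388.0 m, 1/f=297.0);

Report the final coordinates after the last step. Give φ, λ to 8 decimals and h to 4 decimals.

φ=41.46535982°, λ=-129.20675616°, h=1209.7102 m

start: φ=41.466267°, λ=-129.202636°, h=1649.323 m
→ ECEF (a=6378137.000, f=1/298.257222101): X=-3026134.6414, Y=-3710059.1469, Z=4202457.7144
→ Helmert 7p (PV): X=-3026603.6670, Y=-3709375.5935, Z=4202567.0815
→ Helmert 7p (PV): X=-3026373.2625, Y=-3709807.0046, Z=4202162.9057
→ geod (Bowring, a=6378388.000): φ=41.46535982°, λ=-129.20675616°, h=1209.7102 m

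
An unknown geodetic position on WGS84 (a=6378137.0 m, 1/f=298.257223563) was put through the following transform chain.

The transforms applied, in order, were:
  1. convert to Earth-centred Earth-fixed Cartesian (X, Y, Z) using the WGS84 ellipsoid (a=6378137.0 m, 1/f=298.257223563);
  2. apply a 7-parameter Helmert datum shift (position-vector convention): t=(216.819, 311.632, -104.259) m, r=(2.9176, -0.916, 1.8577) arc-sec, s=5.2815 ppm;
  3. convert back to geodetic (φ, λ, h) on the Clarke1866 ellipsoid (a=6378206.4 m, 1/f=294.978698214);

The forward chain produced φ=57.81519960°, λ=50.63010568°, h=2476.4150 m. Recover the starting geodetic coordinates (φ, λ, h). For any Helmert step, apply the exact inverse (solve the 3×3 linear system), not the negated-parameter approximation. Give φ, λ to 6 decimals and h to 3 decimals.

start: φ=57.815200°, λ=50.630106°, h=2476.415 m
→ ECEF (a=6378206.400, f=1/294.978698214): X=2161110.0931, Y=2633798.8288, Z=5376698.7182
→ Helmert⁻¹: X=2160929.4574, Y=2633529.8794, Z=5376727.7323
→ geod (Bowring, a=6378137.000): φ=57.81586000°, λ=50.62958500°, h=2228.3420 m

φ=57.815860°, λ=50.629585°, h=2228.342 m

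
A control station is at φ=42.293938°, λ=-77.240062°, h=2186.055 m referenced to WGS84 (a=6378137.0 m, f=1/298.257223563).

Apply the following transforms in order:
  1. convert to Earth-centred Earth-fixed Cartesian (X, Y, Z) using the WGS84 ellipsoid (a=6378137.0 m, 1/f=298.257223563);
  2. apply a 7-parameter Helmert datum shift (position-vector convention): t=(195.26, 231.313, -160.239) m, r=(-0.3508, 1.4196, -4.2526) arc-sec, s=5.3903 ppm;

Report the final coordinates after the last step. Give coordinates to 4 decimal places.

X=1044106.9870 m, Y=-4609784.2367 m, Z=4271145.5068 m

start: φ=42.293938°, λ=-77.240062°, h=2186.055 m
→ ECEF (a=6378137.000, f=1/298.257223563): X=1043971.7480, Y=-4609976.4410, Z=4271282.0671
→ Helmert 7p (PV): X=1044106.9870, Y=-4609784.2367, Z=4271145.5068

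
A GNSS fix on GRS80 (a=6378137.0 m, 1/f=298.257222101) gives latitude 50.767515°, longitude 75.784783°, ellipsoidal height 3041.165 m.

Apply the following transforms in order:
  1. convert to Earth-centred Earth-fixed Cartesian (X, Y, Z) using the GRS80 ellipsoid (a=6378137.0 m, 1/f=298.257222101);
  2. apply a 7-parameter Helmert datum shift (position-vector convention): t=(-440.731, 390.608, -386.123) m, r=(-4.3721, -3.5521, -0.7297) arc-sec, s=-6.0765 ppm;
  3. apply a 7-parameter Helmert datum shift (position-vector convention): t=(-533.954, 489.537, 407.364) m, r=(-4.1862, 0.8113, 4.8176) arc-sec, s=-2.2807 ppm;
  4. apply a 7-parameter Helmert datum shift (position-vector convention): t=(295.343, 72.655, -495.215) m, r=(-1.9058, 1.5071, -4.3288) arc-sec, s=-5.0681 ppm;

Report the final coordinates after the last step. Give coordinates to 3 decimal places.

start: φ=50.767515°, λ=75.784783°, h=3041.165 m
→ ECEF (a=6378137.000, f=1/298.257222101): X=993069.2549, Y=3920193.1471, Z=4919583.3940
→ Helmert 7p (PV): X=992551.6379, Y=3920660.6984, Z=4919101.3848
→ Helmert 7p (PV): X=991943.1962, Y=3921264.3102, Z=4919414.0551
→ Helmert 7p (PV): X=992351.7497, Y=3921341.7275, Z=4918850.4296

X=992351.750 m, Y=3921341.728 m, Z=4918850.430 m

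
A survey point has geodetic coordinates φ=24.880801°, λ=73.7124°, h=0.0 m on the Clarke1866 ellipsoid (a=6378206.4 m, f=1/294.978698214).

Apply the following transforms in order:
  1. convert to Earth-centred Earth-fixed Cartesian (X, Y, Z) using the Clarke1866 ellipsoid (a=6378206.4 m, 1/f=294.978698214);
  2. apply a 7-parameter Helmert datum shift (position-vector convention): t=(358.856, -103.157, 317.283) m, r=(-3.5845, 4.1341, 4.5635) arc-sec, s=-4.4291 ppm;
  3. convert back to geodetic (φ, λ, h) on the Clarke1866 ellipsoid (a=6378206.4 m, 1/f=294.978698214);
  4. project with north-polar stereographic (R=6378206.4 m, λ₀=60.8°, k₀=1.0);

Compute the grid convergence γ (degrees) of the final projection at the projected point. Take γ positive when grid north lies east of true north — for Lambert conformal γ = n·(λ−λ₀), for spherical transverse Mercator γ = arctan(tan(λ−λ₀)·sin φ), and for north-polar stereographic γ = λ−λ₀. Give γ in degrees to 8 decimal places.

12.90959345

start: φ=24.880801°, λ=73.712400°, h=0.000 m
→ ECEF (a=6378206.400, f=1/294.978698214): X=1623768.5861, Y=5557319.9111, Z=2666948.9892
→ Helmert 7p (PV): X=1624050.7506, Y=5557274.4115, Z=2667125.3400
→ geod (Bowring, a=6378206.400): φ=24.88211058°, λ=73.70959345°, h=106.3750 m
→ into stereo (λ₀=60.8°): φ=24.88211058°, λ−λ₀=12.90959345°
convergence γ = 12.90959345°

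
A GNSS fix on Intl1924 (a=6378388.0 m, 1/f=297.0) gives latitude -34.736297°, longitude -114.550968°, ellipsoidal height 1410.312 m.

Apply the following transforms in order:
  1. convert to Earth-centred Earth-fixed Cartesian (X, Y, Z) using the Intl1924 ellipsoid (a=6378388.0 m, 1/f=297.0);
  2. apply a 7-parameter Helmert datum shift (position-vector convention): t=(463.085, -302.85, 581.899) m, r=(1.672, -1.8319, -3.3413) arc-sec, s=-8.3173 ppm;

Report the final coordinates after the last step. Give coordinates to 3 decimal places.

X=-2180346.170 m, Y=-4774229.572 m, Z=-3614169.930 m

start: φ=-34.736297°, λ=-114.550968°, h=1410.312 m
→ ECEF (a=6378388.000, f=1/297.0): X=-2180782.1621, Y=-4774031.0562, Z=-3614723.8278
→ Helmert 7p (PV): X=-2180346.1699, Y=-4774229.5717, Z=-3614169.9305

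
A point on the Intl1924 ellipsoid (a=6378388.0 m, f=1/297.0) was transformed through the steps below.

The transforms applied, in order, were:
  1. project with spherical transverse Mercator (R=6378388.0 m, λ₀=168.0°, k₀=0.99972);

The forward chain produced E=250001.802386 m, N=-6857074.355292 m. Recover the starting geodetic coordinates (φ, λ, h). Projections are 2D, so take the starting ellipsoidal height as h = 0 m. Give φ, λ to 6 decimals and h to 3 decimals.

start: E=250001.8024, N=-6857074.3553 m
→ tm⁻¹: φ=-61.53164800°, λ=172.71545500°

φ=-61.531648°, λ=172.715455°, h=0.000 m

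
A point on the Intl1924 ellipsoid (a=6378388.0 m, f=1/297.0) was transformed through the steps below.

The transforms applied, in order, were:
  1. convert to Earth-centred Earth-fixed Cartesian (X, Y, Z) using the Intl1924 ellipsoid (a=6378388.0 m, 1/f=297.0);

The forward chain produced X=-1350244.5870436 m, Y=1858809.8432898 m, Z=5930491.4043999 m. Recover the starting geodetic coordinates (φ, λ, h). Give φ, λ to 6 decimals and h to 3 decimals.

φ=68.953569°, λ=125.994758°, h=255.638 m

start: X=-1350244.5870, Y=1858809.8433, Z=5930491.4044 m
→ geod (Bowring, a=6378388.000): φ=68.95356900°, λ=125.99475800°, h=255.6380 m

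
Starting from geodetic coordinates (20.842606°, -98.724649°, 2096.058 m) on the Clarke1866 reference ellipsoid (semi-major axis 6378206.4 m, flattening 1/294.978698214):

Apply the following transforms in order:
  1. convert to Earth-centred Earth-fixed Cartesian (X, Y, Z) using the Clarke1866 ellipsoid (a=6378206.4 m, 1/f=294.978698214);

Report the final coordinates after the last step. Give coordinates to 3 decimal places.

start: φ=20.842606°, λ=-98.724649°, h=2096.058 m
→ ECEF (a=6378206.400, f=1/294.978698214): X=-904858.8759, Y=-5896313.0028, Z=2255730.1509

X=-904858.876 m, Y=-5896313.003 m, Z=2255730.151 m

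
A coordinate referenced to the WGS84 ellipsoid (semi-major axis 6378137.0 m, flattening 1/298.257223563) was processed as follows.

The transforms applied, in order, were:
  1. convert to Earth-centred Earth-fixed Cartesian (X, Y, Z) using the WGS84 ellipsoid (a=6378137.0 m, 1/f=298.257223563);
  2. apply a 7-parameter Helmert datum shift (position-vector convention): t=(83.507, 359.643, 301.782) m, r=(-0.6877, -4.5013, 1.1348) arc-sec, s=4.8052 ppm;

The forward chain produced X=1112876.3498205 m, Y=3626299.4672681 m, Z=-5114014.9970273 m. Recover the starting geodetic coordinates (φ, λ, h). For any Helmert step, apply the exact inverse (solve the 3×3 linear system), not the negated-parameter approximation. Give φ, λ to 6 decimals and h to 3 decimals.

φ=-53.622864°, λ=72.940239°, h=2912.452 m

start: X=1112876.3498, Y=3626299.4673, Z=-5114014.9970 m
→ Helmert⁻¹: X=1112695.8353, Y=3625933.3307, Z=-5114304.3970
→ geod (Bowring, a=6378137.000): φ=-53.62286400°, λ=72.94023900°, h=2912.4520 m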